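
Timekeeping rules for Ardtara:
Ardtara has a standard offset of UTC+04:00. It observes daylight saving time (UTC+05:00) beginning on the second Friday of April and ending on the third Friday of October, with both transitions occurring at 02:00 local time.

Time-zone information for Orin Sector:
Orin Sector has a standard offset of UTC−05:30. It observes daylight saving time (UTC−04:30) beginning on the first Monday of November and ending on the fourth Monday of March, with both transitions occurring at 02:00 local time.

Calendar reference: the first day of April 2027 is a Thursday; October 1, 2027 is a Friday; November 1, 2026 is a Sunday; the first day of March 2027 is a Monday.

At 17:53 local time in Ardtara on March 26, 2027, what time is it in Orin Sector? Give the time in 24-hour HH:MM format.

08:23

1 April 2027 is a Thursday, so the first Friday is April 2 and the second is April 9.
1 October 2027 is a Friday, so the first Friday is October 1 and the third is October 15.
March 26, 2027 is outside the daylight-saving period (9 April – 15 October), so Ardtara is on standard time, UTC+04:00.
17:53 Ardtara − 4h = 13:53 UTC.
1 November 2026 is a Sunday, so the first Monday is November 2.
1 March 2027 is a Monday, so the first Monday is March 1 and the fourth is March 22.
At the standard offset (UTC−05:30), 13:53 UTC − 5h30m = 08:23 Orin Sector standard time.
Daylight saving runs 2 November 2026 – 22 March 2027; the standard-time date in Orin Sector, March 26, 2027, is outside that window, so Orin Sector is on standard time at UTC−05:30.
13:53 UTC − 5h30m = 08:23 Orin Sector.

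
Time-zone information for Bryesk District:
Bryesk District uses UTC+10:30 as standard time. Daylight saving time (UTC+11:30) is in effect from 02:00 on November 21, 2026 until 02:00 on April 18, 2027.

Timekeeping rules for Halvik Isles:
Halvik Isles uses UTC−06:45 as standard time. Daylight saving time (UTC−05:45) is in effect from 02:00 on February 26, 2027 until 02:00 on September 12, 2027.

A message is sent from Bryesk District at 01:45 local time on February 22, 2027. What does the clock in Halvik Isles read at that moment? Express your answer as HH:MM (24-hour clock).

Daylight saving runs 21 November 2026 – 18 April 2027; February 22, 2027 is inside that window, so Bryesk District is at UTC+11:30.
01:45 Bryesk District − 11h30m = 14:15 UTC (rolling into the previous day, 21 February 2027).
At the standard offset (UTC−06:45), 14:15 UTC − 6h45m = 07:30 Halvik Isles standard time.
Daylight saving runs 26 February – 12 September; the standard-time date in Halvik Isles, February 21, 2027, is outside that window, so Halvik Isles is on standard time at UTC−06:45.
14:15 UTC − 6h45m = 07:30 Halvik Isles.

07:30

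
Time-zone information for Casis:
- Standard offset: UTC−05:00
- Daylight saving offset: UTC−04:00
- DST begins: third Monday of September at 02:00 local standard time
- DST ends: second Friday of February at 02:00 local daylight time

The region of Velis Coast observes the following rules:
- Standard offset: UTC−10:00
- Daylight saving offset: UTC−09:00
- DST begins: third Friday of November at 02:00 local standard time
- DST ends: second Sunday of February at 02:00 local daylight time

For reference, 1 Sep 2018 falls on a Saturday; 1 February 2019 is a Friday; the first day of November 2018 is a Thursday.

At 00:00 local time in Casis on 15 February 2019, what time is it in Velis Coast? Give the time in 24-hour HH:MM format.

1 September 2018 is a Saturday, so the first Monday is September 3 and the third is September 17.
1 February 2019 is a Friday, so the first Friday is February 1 and the second is February 8.
15 February 2019 does not fall between 17 September 2018 and 8 February 2019, so daylight saving is not in effect and Casis is at UTC−05:00.
00:00 Casis + 5h = 05:00 UTC.
1 November 2018 is a Thursday, so the first Friday is November 2 and the third is November 16.
1 February 2019 is a Friday, so the first Sunday is February 3 and the second is February 10.
At the standard offset (UTC−10:00), 05:00 UTC − 10h = 19:00 Velis Coast standard time (rolling into the previous day, 14 February 2019).
The standard-time date in Velis Coast, 14 February 2019, does not fall between 16 November 2018 and 10 February 2019, so daylight saving is not in effect and Velis Coast is at UTC−10:00.
05:00 UTC − 10h = 19:00 Velis Coast (rolling into the previous day, 14 February 2019).

19:00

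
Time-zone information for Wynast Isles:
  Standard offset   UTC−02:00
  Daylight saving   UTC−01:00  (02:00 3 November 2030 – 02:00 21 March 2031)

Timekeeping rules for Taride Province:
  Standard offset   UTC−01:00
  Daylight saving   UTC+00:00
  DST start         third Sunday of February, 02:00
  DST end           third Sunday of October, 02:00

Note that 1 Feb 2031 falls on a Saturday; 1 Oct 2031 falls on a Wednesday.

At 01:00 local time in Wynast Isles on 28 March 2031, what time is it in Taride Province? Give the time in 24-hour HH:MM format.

Daylight saving runs 3 November 2030 – 21 March 2031; 28 March 2031 is outside that window, so Wynast Isles is on standard time at UTC−02:00.
01:00 Wynast Isles + 2h = 03:00 UTC.
1 February 2031 is a Saturday, so the first Sunday is February 2 and the third is February 16.
1 October 2031 is a Wednesday, so the first Sunday is October 5 and the third is October 19.
At the standard offset (UTC−01:00), 03:00 UTC − 1h = 02:00 Taride Province standard time.
The standard-time date in Taride Province, 28 March 2031, falls between 16 February and 19 October, so daylight saving is in effect and Taride Province is at UTC+00:00.
03:00 UTC + 0h = 03:00 Taride Province.

03:00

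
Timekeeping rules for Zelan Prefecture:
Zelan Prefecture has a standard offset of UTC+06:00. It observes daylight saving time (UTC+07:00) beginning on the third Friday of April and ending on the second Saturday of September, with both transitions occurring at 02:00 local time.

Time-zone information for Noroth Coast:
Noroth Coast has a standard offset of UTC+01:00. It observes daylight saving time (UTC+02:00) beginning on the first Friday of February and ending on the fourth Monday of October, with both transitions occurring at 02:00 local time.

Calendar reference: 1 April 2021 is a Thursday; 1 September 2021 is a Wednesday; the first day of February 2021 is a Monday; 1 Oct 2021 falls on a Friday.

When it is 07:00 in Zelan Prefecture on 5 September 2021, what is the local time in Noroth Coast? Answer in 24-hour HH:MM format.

1 April 2021 is a Thursday, so the first Friday is April 2 and the third is April 16.
1 September 2021 is a Wednesday, so the first Saturday is September 4 and the second is September 11.
Daylight saving runs 16 April – 11 September; 5 September 2021 is inside that window, so Zelan Prefecture is at UTC+07:00.
07:00 Zelan Prefecture − 7h = 00:00 UTC.
1 February 2021 is a Monday, so the first Friday is February 5.
1 October 2021 is a Friday, so the first Monday is October 4 and the fourth is October 25.
At the standard offset (UTC+01:00), 00:00 UTC + 1h = 01:00 Noroth Coast standard time.
The standard-time date in Noroth Coast, 5 September 2021, falls between 5 February and 25 October, so daylight saving is in effect and Noroth Coast is at UTC+02:00.
00:00 UTC + 2h = 02:00 Noroth Coast.

02:00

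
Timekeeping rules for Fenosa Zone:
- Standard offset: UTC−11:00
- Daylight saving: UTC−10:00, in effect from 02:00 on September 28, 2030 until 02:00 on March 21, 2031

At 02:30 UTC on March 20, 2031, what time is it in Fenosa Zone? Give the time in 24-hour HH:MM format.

At the standard offset (UTC−11:00), 02:30 UTC − 11h = 15:30 Fenosa Zone standard time (rolling into the previous day, 19 March 2031).
Daylight saving runs 28 September 2030 – 21 March 2031; the standard-time date in Fenosa Zone, March 19, 2031, is inside that window, so Fenosa Zone is at UTC−10:00.
02:30 UTC − 10h = 16:30 local (rolling into the previous day, 19 March 2031).

16:30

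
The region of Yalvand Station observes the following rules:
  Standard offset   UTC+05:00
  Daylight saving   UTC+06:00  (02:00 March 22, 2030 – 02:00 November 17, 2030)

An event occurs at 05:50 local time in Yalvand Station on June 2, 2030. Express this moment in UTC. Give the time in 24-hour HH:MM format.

June 2, 2030 lies within the daylight-saving period (22 March – 17 November), so Yalvand Station is on daylight time, UTC+06:00.
05:50 local − 6h = 23:50 UTC (rolling into the previous day, 1 June 2030).

23:50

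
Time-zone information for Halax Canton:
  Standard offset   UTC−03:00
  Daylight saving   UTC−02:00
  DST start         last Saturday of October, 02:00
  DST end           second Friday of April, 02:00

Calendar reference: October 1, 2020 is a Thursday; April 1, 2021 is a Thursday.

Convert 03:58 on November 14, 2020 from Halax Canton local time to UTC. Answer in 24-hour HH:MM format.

1 October 2020 is a Thursday, so Saturdays fall on 3, 10, 17, 24, 31; the last is October 31.
1 April 2021 is a Thursday, so the first Friday is April 2 and the second is April 9.
November 14, 2020 falls between 31 October 2020 and 9 April 2021, so daylight saving is in effect and Halax Canton is at UTC−02:00.
03:58 local + 2h = 05:58 UTC.

05:58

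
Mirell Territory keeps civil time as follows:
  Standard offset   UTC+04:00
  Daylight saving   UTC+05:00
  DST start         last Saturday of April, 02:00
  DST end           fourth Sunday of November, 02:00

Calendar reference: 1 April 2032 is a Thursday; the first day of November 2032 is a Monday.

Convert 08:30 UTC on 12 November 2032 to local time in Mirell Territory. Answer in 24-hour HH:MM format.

13:30

1 April 2032 is a Thursday, so Saturdays fall on 3, 10, 17, 24; the last is April 24.
1 November 2032 is a Monday, so the first Sunday is November 7 and the fourth is November 28.
At the standard offset (UTC+04:00), 08:30 UTC + 4h = 12:30 Mirell Territory standard time.
Daylight saving runs 24 April – 28 November; the standard-time date in Mirell Territory, 12 November 2032, is inside that window, so Mirell Territory is at UTC+05:00.
08:30 UTC + 5h = 13:30 local.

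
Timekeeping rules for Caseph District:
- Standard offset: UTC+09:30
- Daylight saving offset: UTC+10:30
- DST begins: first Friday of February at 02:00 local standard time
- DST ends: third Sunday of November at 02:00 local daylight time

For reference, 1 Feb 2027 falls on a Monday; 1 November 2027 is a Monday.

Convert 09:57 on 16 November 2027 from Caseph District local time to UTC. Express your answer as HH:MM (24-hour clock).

23:27

1 February 2027 is a Monday, so the first Friday is February 5.
1 November 2027 is a Monday, so the first Sunday is November 7 and the third is November 21.
16 November 2027 lies within the daylight-saving period (5 February – 21 November), so Caseph District is on daylight time, UTC+10:30.
09:57 local − 10h30m = 23:27 UTC (rolling into the previous day, 15 November 2027).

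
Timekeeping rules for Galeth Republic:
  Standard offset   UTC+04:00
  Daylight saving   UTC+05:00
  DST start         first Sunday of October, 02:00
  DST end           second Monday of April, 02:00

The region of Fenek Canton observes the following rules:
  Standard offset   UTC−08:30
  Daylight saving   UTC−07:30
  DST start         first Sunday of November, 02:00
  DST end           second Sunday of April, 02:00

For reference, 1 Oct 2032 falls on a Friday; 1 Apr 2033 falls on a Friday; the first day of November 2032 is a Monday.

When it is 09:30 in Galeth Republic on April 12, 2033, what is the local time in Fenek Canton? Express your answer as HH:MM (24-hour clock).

21:00

1 October 2032 is a Friday, so the first Sunday is October 3.
1 April 2033 is a Friday, so the first Monday is April 4 and the second is April 11.
Daylight saving runs 3 October 2032 – 11 April 2033; April 12, 2033 is outside that window, so Galeth Republic is on standard time at UTC+04:00.
09:30 Galeth Republic − 4h = 05:30 UTC.
1 November 2032 is a Monday, so the first Sunday is November 7.
1 April 2033 is a Friday, so the first Sunday is April 3 and the second is April 10.
At the standard offset (UTC−08:30), 05:30 UTC − 8h30m = 21:00 Fenek Canton standard time (rolling into the previous day, 11 April 2033).
Daylight saving runs 7 November 2032 – 10 April 2033; the standard-time date in Fenek Canton, April 11, 2033, is outside that window, so Fenek Canton is on standard time at UTC−08:30.
05:30 UTC − 8h30m = 21:00 Fenek Canton (rolling into the previous day, 11 April 2033).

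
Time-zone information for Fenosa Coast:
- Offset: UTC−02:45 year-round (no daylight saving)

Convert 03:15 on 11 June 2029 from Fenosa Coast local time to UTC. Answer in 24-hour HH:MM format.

Fenosa Coast stays on UTC−02:45 all year.
03:15 local + 2h45m = 06:00 UTC.

06:00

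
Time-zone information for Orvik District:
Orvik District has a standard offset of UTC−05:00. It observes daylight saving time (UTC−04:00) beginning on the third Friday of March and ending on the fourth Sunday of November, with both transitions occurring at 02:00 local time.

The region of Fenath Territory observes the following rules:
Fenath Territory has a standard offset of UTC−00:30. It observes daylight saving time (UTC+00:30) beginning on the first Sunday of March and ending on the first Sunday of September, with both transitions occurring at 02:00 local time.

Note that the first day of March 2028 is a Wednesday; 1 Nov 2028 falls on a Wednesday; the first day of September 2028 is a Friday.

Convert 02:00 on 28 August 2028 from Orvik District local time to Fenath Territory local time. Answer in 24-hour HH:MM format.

06:30

1 March 2028 is a Wednesday, so the first Friday is March 3 and the third is March 17.
1 November 2028 is a Wednesday, so the first Sunday is November 5 and the fourth is November 26.
28 August 2028 lies within the daylight-saving period (17 March – 26 November), so Orvik District is on daylight time, UTC−04:00.
02:00 Orvik District + 4h = 06:00 UTC.
1 March 2028 is a Wednesday, so the first Sunday is March 5.
1 September 2028 is a Friday, so the first Sunday is September 3.
At the standard offset (UTC−00:30), 06:00 UTC − 0h30m = 05:30 Fenath Territory standard time.
The standard-time date in Fenath Territory, 28 August 2028, falls between 5 March and 3 September, so daylight saving is in effect and Fenath Territory is at UTC+00:30.
06:00 UTC + 0h30m = 06:30 Fenath Territory.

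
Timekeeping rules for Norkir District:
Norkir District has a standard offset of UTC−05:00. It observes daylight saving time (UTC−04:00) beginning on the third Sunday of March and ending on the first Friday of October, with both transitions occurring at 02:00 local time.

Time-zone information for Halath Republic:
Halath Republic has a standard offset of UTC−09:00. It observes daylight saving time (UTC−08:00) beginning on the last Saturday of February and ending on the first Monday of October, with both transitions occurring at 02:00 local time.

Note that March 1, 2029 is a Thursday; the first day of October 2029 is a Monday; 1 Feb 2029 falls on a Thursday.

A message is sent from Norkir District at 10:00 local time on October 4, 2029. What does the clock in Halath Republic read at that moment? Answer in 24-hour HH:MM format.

05:00

1 March 2029 is a Thursday, so the first Sunday is March 4 and the third is March 18.
1 October 2029 is a Monday, so the first Friday is October 5.
October 4, 2029 lies within the daylight-saving period (18 March – 5 October), so Norkir District is on daylight time, UTC−04:00.
10:00 Norkir District + 4h = 14:00 UTC.
1 February 2029 is a Thursday, so Saturdays fall on 3, 10, 17, 24; the last is February 24.
1 October 2029 is a Monday, so the first Monday is October 1.
At the standard offset (UTC−09:00), 14:00 UTC − 9h = 05:00 Halath Republic standard time.
Daylight saving runs 24 February – 1 October; the standard-time date in Halath Republic, October 4, 2029, is outside that window, so Halath Republic is on standard time at UTC−09:00.
14:00 UTC − 9h = 05:00 Halath Republic.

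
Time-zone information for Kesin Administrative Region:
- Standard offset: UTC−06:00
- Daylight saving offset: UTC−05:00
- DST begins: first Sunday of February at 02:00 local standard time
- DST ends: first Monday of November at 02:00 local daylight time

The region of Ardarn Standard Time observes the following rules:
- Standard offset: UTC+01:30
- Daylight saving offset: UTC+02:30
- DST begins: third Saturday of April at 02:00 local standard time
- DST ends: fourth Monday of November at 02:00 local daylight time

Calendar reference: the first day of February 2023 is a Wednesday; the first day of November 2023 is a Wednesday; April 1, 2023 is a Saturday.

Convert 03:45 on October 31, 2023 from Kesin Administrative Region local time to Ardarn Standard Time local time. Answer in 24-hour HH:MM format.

1 February 2023 is a Wednesday, so the first Sunday is February 5.
1 November 2023 is a Wednesday, so the first Monday is November 6.
Daylight saving runs 5 February – 6 November; October 31, 2023 is inside that window, so Kesin Administrative Region is at UTC−05:00.
03:45 Kesin Administrative Region + 5h = 08:45 UTC.
1 April 2023 is a Saturday, so the first Saturday is April 1 and the third is April 15.
1 November 2023 is a Wednesday, so the first Monday is November 6 and the fourth is November 27.
At the standard offset (UTC+01:30), 08:45 UTC + 1h30m = 10:15 Ardarn Standard Time standard time.
Daylight saving runs 15 April – 27 November; the standard-time date in Ardarn Standard Time, October 31, 2023, is inside that window, so Ardarn Standard Time is at UTC+02:30.
08:45 UTC + 2h30m = 11:15 Ardarn Standard Time.

11:15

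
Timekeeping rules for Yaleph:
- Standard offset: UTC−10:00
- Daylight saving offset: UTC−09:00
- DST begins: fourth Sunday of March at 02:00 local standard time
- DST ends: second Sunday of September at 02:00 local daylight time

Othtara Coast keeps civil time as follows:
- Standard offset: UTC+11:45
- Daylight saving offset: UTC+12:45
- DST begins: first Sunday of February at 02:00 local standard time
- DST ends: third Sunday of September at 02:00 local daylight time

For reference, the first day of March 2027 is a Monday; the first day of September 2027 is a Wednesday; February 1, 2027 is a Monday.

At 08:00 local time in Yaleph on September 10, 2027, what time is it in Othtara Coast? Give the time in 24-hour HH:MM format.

05:45

1 March 2027 is a Monday, so the first Sunday is March 7 and the fourth is March 28.
1 September 2027 is a Wednesday, so the first Sunday is September 5 and the second is September 12.
September 10, 2027 falls between 28 March and 12 September, so daylight saving is in effect and Yaleph is at UTC−09:00.
08:00 Yaleph + 9h = 17:00 UTC.
1 February 2027 is a Monday, so the first Sunday is February 7.
1 September 2027 is a Wednesday, so the first Sunday is September 5 and the third is September 19.
At the standard offset (UTC+11:45), 17:00 UTC + 11h45m = 04:45 Othtara Coast standard time (rolling into the next day, 11 September 2027).
The standard-time date in Othtara Coast, September 11, 2027, lies within the daylight-saving period (7 February – 19 September), so Othtara Coast is on daylight time, UTC+12:45.
17:00 UTC + 12h45m = 05:45 Othtara Coast (rolling into the next day, 11 September 2027).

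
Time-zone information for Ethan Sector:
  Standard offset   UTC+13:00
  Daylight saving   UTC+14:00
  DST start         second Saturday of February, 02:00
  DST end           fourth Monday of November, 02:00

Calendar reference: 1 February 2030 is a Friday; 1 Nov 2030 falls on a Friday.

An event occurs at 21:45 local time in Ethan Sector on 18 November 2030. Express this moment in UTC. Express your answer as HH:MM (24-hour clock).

1 February 2030 is a Friday, so the first Saturday is February 2 and the second is February 9.
1 November 2030 is a Friday, so the first Monday is November 4 and the fourth is November 25.
18 November 2030 falls between 9 February and 25 November, so daylight saving is in effect and Ethan Sector is at UTC+14:00.
21:45 local − 14h = 07:45 UTC.

07:45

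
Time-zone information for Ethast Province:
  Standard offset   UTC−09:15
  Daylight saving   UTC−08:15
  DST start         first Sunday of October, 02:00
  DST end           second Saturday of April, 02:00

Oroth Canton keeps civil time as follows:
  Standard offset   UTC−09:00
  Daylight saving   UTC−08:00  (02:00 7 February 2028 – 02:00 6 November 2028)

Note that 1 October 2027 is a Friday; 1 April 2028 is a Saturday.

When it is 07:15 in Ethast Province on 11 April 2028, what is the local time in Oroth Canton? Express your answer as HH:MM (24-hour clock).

08:30

1 October 2027 is a Friday, so the first Sunday is October 3.
1 April 2028 is a Saturday, so the first Saturday is April 1 and the second is April 8.
11 April 2028 is outside the daylight-saving period (3 October 2027 – 8 April 2028), so Ethast Province is on standard time, UTC−09:15.
07:15 Ethast Province + 9h15m = 16:30 UTC.
At the standard offset (UTC−09:00), 16:30 UTC − 9h = 07:30 Oroth Canton standard time.
Daylight saving runs 7 February – 6 November; the standard-time date in Oroth Canton, 11 April 2028, is inside that window, so Oroth Canton is at UTC−08:00.
16:30 UTC − 8h = 08:30 Oroth Canton.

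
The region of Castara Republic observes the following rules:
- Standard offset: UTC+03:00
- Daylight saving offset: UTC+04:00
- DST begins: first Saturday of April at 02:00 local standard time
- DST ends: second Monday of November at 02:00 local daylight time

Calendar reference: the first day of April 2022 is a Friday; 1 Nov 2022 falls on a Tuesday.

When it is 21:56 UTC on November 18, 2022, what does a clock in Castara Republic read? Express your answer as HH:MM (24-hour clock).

1 April 2022 is a Friday, so the first Saturday is April 2.
1 November 2022 is a Tuesday, so the first Monday is November 7 and the second is November 14.
At the standard offset (UTC+03:00), 21:56 UTC + 3h = 00:56 Castara Republic standard time (rolling into the next day, 19 November 2022).
The standard-time date in Castara Republic, November 19, 2022, is outside the daylight-saving period (2 April – 14 November), so Castara Republic is on standard time, UTC+03:00.
21:56 UTC + 3h = 00:56 local (rolling into the next day, 19 November 2022).

00:56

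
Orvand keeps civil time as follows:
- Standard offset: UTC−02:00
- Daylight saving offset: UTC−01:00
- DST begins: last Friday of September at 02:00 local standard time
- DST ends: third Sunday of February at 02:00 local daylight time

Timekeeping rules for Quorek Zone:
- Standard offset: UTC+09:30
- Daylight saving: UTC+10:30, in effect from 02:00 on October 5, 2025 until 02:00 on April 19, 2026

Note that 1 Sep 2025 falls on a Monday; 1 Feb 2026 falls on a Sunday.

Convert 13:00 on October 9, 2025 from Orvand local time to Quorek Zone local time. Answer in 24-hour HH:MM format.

00:30

1 September 2025 is a Monday, so Fridays fall on 5, 12, 19, 26; the last is September 26.
1 February 2026 is a Sunday, so the first Sunday is February 1 and the third is February 15.
October 9, 2025 lies within the daylight-saving period (26 September 2025 – 15 February 2026), so Orvand is on daylight time, UTC−01:00.
13:00 Orvand + 1h = 14:00 UTC.
At the standard offset (UTC+09:30), 14:00 UTC + 9h30m = 23:30 Quorek Zone standard time.
Daylight saving runs 5 October 2025 – 19 April 2026; the standard-time date in Quorek Zone, October 9, 2025, is inside that window, so Quorek Zone is at UTC+10:30.
14:00 UTC + 10h30m = 00:30 Quorek Zone (rolling into the next day, 10 October 2025).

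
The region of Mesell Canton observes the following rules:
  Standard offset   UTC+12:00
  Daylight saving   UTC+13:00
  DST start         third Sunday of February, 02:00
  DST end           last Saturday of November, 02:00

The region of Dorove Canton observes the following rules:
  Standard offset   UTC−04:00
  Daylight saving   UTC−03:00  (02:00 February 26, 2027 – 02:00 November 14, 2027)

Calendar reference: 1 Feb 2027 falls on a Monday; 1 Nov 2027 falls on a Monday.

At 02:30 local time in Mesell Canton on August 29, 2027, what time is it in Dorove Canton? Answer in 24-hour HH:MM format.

1 February 2027 is a Monday, so the first Sunday is February 7 and the third is February 21.
1 November 2027 is a Monday, so Saturdays fall on 6, 13, 20, 27; the last is November 27.
August 29, 2027 lies within the daylight-saving period (21 February – 27 November), so Mesell Canton is on daylight time, UTC+13:00.
02:30 Mesell Canton − 13h = 13:30 UTC (rolling into the previous day, 28 August 2027).
At the standard offset (UTC−04:00), 13:30 UTC − 4h = 09:30 Dorove Canton standard time.
The standard-time date in Dorove Canton, August 28, 2027, falls between 26 February and 14 November, so daylight saving is in effect and Dorove Canton is at UTC−03:00.
13:30 UTC − 3h = 10:30 Dorove Canton.

10:30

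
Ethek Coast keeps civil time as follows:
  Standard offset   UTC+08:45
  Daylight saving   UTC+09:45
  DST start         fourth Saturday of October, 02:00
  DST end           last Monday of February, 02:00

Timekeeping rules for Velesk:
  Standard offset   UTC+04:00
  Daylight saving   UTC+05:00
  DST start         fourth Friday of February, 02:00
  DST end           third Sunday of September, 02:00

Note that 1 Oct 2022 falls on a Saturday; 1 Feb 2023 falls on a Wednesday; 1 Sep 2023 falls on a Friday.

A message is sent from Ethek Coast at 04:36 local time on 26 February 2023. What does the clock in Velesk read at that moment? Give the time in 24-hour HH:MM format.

23:51

1 October 2022 is a Saturday, so the first Saturday is October 1 and the fourth is October 22.
1 February 2023 is a Wednesday, so Mondays fall on 6, 13, 20, 27; the last is February 27.
Daylight saving runs 22 October 2022 – 27 February 2023; 26 February 2023 is inside that window, so Ethek Coast is at UTC+09:45.
04:36 Ethek Coast − 9h45m = 18:51 UTC (rolling into the previous day, 25 February 2023).
1 February 2023 is a Wednesday, so the first Friday is February 3 and the fourth is February 24.
1 September 2023 is a Friday, so the first Sunday is September 3 and the third is September 17.
At the standard offset (UTC+04:00), 18:51 UTC + 4h = 22:51 Velesk standard time.
Daylight saving runs 24 February – 17 September; the standard-time date in Velesk, 25 February 2023, is inside that window, so Velesk is at UTC+05:00.
18:51 UTC + 5h = 23:51 Velesk.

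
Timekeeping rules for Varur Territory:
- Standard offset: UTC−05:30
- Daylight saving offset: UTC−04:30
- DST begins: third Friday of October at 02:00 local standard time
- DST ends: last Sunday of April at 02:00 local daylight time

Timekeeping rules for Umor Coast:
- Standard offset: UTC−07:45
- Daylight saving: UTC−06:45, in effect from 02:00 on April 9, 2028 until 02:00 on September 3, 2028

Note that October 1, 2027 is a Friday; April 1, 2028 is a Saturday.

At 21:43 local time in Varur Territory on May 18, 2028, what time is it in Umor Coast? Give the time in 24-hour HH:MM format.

1 October 2027 is a Friday, so the first Friday is October 1 and the third is October 15.
1 April 2028 is a Saturday, so Sundays fall on 2, 9, 16, 23, 30; the last is April 30.
May 18, 2028 is outside the daylight-saving period (15 October 2027 – 30 April 2028), so Varur Territory is on standard time, UTC−05:30.
21:43 Varur Territory + 5h30m = 03:13 UTC (rolling into the next day, 19 May 2028).
At the standard offset (UTC−07:45), 03:13 UTC − 7h45m = 19:28 Umor Coast standard time (rolling into the previous day, 18 May 2028).
The standard-time date in Umor Coast, May 18, 2028, lies within the daylight-saving period (9 April – 3 September), so Umor Coast is on daylight time, UTC−06:45.
03:13 UTC − 6h45m = 20:28 Umor Coast (rolling into the previous day, 18 May 2028).

20:28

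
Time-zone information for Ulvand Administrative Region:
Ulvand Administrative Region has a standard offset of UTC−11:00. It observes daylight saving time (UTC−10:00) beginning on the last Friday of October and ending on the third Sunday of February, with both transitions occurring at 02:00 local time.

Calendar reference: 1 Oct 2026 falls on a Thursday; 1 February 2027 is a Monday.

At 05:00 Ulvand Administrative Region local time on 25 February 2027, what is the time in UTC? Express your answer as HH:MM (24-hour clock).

1 October 2026 is a Thursday, so Fridays fall on 2, 9, 16, 23, 30; the last is October 30.
1 February 2027 is a Monday, so the first Sunday is February 7 and the third is February 21.
25 February 2027 does not fall between 30 October 2026 and 21 February 2027, so daylight saving is not in effect and Ulvand Administrative Region is at UTC−11:00.
05:00 local + 11h = 16:00 UTC.

16:00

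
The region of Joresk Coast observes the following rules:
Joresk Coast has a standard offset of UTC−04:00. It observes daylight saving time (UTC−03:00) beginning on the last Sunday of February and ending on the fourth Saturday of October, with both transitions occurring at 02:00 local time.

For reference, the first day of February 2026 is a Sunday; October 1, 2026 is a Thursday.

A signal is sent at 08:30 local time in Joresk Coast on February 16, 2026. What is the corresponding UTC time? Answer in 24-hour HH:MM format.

1 February 2026 is a Sunday, so Sundays fall on 1, 8, 15, 22; the last is February 22.
1 October 2026 is a Thursday, so the first Saturday is October 3 and the fourth is October 24.
Daylight saving runs 22 February – 24 October; February 16, 2026 is outside that window, so Joresk Coast is on standard time at UTC−04:00.
08:30 local + 4h = 12:30 UTC.

12:30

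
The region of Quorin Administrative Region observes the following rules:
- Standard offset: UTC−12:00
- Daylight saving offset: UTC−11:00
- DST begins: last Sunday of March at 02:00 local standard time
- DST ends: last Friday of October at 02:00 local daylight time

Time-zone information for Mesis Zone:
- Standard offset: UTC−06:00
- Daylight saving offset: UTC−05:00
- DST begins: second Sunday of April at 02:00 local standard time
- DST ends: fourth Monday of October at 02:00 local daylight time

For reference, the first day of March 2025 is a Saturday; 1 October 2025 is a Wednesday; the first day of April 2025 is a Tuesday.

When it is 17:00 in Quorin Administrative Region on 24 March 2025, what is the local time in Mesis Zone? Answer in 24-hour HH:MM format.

1 March 2025 is a Saturday, so Sundays fall on 2, 9, 16, 23, 30; the last is March 30.
1 October 2025 is a Wednesday, so Fridays fall on 3, 10, 17, 24, 31; the last is October 31.
24 March 2025 does not fall between 30 March and 31 October, so daylight saving is not in effect and Quorin Administrative Region is at UTC−12:00.
17:00 Quorin Administrative Region + 12h = 05:00 UTC (rolling into the next day, 25 March 2025).
1 April 2025 is a Tuesday, so the first Sunday is April 6 and the second is April 13.
1 October 2025 is a Wednesday, so the first Monday is October 6 and the fourth is October 27.
At the standard offset (UTC−06:00), 05:00 UTC − 6h = 23:00 Mesis Zone standard time (rolling into the previous day, 24 March 2025).
Daylight saving runs 13 April – 27 October; the standard-time date in Mesis Zone, 24 March 2025, is outside that window, so Mesis Zone is on standard time at UTC−06:00.
05:00 UTC − 6h = 23:00 Mesis Zone (rolling into the previous day, 24 March 2025).

23:00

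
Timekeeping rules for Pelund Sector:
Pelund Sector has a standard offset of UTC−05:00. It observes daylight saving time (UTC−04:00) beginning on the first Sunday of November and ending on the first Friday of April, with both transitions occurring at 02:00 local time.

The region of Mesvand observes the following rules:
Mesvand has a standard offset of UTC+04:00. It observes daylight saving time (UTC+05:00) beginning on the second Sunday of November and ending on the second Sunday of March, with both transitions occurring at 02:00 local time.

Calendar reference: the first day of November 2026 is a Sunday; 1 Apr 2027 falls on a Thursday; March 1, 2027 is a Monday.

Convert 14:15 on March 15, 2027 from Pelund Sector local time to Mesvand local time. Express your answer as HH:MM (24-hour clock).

22:15

1 November 2026 is a Sunday, so the first Sunday is November 1.
1 April 2027 is a Thursday, so the first Friday is April 2.
Daylight saving runs 1 November 2026 – 2 April 2027; March 15, 2027 is inside that window, so Pelund Sector is at UTC−04:00.
14:15 Pelund Sector + 4h = 18:15 UTC.
1 November 2026 is a Sunday, so the first Sunday is November 1 and the second is November 8.
1 March 2027 is a Monday, so the first Sunday is March 7 and the second is March 14.
At the standard offset (UTC+04:00), 18:15 UTC + 4h = 22:15 Mesvand standard time.
The standard-time date in Mesvand, March 15, 2027, does not fall between 8 November 2026 and 14 March 2027, so daylight saving is not in effect and Mesvand is at UTC+04:00.
18:15 UTC + 4h = 22:15 Mesvand.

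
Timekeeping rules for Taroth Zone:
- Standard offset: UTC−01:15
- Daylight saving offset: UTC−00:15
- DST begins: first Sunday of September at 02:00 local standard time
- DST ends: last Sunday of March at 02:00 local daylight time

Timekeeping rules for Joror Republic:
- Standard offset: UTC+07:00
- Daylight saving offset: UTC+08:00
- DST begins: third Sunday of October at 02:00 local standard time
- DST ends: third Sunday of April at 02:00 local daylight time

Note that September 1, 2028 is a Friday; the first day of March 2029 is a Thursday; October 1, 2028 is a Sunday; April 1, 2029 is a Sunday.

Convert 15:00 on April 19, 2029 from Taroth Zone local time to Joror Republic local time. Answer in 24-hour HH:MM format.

23:15

1 September 2028 is a Friday, so the first Sunday is September 3.
1 March 2029 is a Thursday, so Sundays fall on 4, 11, 18, 25; the last is March 25.
April 19, 2029 is outside the daylight-saving period (3 September 2028 – 25 March 2029), so Taroth Zone is on standard time, UTC−01:15.
15:00 Taroth Zone + 1h15m = 16:15 UTC.
1 October 2028 is a Sunday, so the first Sunday is October 1 and the third is October 15.
1 April 2029 is a Sunday, so the first Sunday is April 1 and the third is April 15.
At the standard offset (UTC+07:00), 16:15 UTC + 7h = 23:15 Joror Republic standard time.
The standard-time date in Joror Republic, April 19, 2029, does not fall between 15 October 2028 and 15 April 2029, so daylight saving is not in effect and Joror Republic is at UTC+07:00.
16:15 UTC + 7h = 23:15 Joror Republic.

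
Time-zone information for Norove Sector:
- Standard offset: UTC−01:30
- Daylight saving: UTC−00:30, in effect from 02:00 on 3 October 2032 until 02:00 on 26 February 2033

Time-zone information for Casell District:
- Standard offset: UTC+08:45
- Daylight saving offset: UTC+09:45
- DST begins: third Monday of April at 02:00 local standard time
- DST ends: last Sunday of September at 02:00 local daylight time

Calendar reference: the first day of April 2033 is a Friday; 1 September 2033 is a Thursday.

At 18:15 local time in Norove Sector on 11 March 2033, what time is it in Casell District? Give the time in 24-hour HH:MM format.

11 March 2033 does not fall between 3 October 2032 and 26 February 2033, so daylight saving is not in effect and Norove Sector is at UTC−01:30.
18:15 Norove Sector + 1h30m = 19:45 UTC.
1 April 2033 is a Friday, so the first Monday is April 4 and the third is April 18.
1 September 2033 is a Thursday, so Sundays fall on 4, 11, 18, 25; the last is September 25.
At the standard offset (UTC+08:45), 19:45 UTC + 8h45m = 04:30 Casell District standard time (rolling into the next day, 12 March 2033).
Daylight saving runs 18 April – 25 September; the standard-time date in Casell District, 12 March 2033, is outside that window, so Casell District is on standard time at UTC+08:45.
19:45 UTC + 8h45m = 04:30 Casell District (rolling into the next day, 12 March 2033).

04:30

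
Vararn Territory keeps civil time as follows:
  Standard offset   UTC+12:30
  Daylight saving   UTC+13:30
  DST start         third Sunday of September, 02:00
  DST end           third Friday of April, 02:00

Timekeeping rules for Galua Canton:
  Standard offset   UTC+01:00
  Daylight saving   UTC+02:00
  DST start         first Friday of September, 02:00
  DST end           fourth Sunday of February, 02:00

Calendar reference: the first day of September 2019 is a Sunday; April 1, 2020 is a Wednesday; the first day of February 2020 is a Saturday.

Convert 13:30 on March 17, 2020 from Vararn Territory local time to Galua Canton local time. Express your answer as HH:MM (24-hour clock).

1 September 2019 is a Sunday, so the first Sunday is September 1 and the third is September 15.
1 April 2020 is a Wednesday, so the first Friday is April 3 and the third is April 17.
Daylight saving runs 15 September 2019 – 17 April 2020; March 17, 2020 is inside that window, so Vararn Territory is at UTC+13:30.
13:30 Vararn Territory − 13h30m = 00:00 UTC.
1 September 2019 is a Sunday, so the first Friday is September 6.
1 February 2020 is a Saturday, so the first Sunday is February 2 and the fourth is February 23.
At the standard offset (UTC+01:00), 00:00 UTC + 1h = 01:00 Galua Canton standard time.
The standard-time date in Galua Canton, March 17, 2020, does not fall between 6 September 2019 and 23 February 2020, so daylight saving is not in effect and Galua Canton is at UTC+01:00.
00:00 UTC + 1h = 01:00 Galua Canton.

01:00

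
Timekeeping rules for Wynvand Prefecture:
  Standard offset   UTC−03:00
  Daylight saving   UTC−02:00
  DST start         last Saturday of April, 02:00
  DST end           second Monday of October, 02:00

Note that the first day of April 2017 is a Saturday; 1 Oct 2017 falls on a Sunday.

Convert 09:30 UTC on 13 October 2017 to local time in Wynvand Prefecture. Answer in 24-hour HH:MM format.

06:30

1 April 2017 is a Saturday, so Saturdays fall on 1, 8, 15, 22, 29; the last is April 29.
1 October 2017 is a Sunday, so the first Monday is October 2 and the second is October 9.
At the standard offset (UTC−03:00), 09:30 UTC − 3h = 06:30 Wynvand Prefecture standard time.
The standard-time date in Wynvand Prefecture, 13 October 2017, is outside the daylight-saving period (29 April – 9 October), so Wynvand Prefecture is on standard time, UTC−03:00.
09:30 UTC − 3h = 06:30 local.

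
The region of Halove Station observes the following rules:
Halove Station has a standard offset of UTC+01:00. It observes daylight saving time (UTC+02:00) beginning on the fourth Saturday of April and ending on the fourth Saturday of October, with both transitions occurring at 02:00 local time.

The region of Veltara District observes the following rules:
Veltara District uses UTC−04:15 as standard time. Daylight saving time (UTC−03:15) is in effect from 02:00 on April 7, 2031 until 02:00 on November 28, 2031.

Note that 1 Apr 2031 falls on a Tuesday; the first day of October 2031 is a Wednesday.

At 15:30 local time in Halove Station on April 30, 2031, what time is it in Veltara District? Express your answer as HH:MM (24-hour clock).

1 April 2031 is a Tuesday, so the first Saturday is April 5 and the fourth is April 26.
1 October 2031 is a Wednesday, so the first Saturday is October 4 and the fourth is October 25.
April 30, 2031 falls between 26 April and 25 October, so daylight saving is in effect and Halove Station is at UTC+02:00.
15:30 Halove Station − 2h = 13:30 UTC.
At the standard offset (UTC−04:15), 13:30 UTC − 4h15m = 09:15 Veltara District standard time.
The standard-time date in Veltara District, April 30, 2031, lies within the daylight-saving period (7 April – 28 November), so Veltara District is on daylight time, UTC−03:15.
13:30 UTC − 3h15m = 10:15 Veltara District.

10:15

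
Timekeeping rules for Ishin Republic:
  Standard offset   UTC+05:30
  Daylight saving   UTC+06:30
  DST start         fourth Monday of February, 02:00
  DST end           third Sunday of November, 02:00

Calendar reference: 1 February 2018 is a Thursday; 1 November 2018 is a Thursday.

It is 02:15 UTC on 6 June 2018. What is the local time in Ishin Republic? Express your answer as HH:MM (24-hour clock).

08:45

1 February 2018 is a Thursday, so the first Monday is February 5 and the fourth is February 26.
1 November 2018 is a Thursday, so the first Sunday is November 4 and the third is November 18.
At the standard offset (UTC+05:30), 02:15 UTC + 5h30m = 07:45 Ishin Republic standard time.
The standard-time date in Ishin Republic, 6 June 2018, lies within the daylight-saving period (26 February – 18 November), so Ishin Republic is on daylight time, UTC+06:30.
02:15 UTC + 6h30m = 08:45 local.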